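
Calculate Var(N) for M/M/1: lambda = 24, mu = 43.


rho = 24/43; Var(N) = rho/(1-rho)^2 = 2.86

2.86


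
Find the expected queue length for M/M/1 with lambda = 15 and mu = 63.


rho = 15/63; Lq = rho^2/(1-rho) = 0.07

0.07


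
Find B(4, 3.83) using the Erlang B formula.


B(N,A) = (A^N/N!) / sum(A^k/k!, k=0..N) with N=4, A=3.83 = 0.294

0.294


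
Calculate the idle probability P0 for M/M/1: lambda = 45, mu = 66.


P0 = 1 - rho = 1 - 45/66 = 0.3182

0.3182


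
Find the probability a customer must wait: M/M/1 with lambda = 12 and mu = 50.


P(wait) = rho = lambda/mu = 12/50 = 0.24

0.24


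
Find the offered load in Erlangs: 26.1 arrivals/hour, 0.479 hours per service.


Offered load a = lambda * E[S] = 26.1 * 0.479 = 12.5 Erlangs

12.5 Erlangs


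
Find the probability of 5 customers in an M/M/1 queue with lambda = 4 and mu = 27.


rho = 4/27; P(n) = (1-rho)*rho^n = (1-4/27)*(4/27)^5 = 0.0001

0.0001


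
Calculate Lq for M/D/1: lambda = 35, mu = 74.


M/D/1: Lq = rho^2 / (2*(1-rho)) where rho = 35/74; Lq = 0.21

0.21


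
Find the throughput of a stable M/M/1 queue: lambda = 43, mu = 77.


For a stable queue (lambda < mu), throughput = lambda = 43 per hour

43 per hour


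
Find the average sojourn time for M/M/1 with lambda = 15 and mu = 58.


W = 1/(mu - lambda) = 1/(58 - 15) = 0.0233 hours

0.0233 hours


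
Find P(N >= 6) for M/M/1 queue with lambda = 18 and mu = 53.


P(N >= 6) = rho^6 = (18/53)^6 = 0.0015

0.0015


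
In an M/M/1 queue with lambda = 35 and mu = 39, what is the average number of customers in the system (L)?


rho = 35/39; L = rho/(1-rho) = 8.75

8.75


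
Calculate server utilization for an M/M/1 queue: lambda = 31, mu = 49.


rho = lambda/mu = 31/49 = 0.6327

0.6327


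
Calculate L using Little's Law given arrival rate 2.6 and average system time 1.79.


L = lambda * W = 2.6 * 1.79 = 4.65

4.65


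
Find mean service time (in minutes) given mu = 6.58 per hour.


Mean service time = 60/mu = 60/6.58 = 9.12 minutes

9.12 minutes


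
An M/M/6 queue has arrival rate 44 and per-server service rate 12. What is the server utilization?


rho = lambda/(c*mu) = 44/(6*12) = 0.6111

0.6111


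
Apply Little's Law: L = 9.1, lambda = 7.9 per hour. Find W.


W = L / lambda = 9.1 / 7.9 = 1.1519 hours

1.1519 hours


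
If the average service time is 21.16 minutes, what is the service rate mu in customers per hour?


mu = 60 / avg_service_time = 60 / 21.16 = 2.84 per hour

2.84 per hour


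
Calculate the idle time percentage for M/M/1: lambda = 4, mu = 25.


Idle fraction = (1 - rho) * 100 = (1 - 4/25) * 100 = 84.0%

84.0%


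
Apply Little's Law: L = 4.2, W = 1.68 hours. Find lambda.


lambda = L / W = 4.2 / 1.68 = 2.5 per hour

2.5 per hour


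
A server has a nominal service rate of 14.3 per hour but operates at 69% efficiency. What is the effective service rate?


Effective rate = mu * efficiency = 14.3 * 0.69 = 9.87 per hour

9.87 per hour


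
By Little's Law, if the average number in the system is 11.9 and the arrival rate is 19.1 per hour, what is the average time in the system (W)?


W = L / lambda = 11.9 / 19.1 = 0.623 hours

0.623 hours


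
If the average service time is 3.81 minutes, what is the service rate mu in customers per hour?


mu = 60 / avg_service_time = 60 / 3.81 = 15.75 per hour

15.75 per hour


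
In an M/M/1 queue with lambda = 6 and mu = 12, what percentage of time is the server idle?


Idle fraction = (1 - rho) * 100 = (1 - 6/12) * 100 = 50.0%

50.0%


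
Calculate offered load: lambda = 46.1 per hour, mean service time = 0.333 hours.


Offered load a = lambda * E[S] = 46.1 * 0.333 = 15.35 Erlangs

15.35 Erlangs


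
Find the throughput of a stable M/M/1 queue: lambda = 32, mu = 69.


For a stable queue (lambda < mu), throughput = lambda = 32 per hour

32 per hour


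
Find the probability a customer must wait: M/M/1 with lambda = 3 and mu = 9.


P(wait) = rho = lambda/mu = 3/9 = 0.3333

0.3333


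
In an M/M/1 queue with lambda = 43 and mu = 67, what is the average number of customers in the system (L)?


rho = 43/67; L = rho/(1-rho) = 1.79

1.79


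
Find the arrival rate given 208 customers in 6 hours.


lambda = total arrivals / time = 208 / 6 = 34.67 per hour

34.67 per hour


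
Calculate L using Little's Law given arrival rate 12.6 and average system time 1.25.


L = lambda * W = 12.6 * 1.25 = 15.75

15.75


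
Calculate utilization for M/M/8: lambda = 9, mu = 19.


rho = lambda/(c*mu) = 9/(8*19) = 0.0592

0.0592


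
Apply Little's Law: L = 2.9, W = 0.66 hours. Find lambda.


lambda = L / W = 2.9 / 0.66 = 4.39 per hour

4.39 per hour


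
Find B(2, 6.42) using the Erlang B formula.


B(N,A) = (A^N/N!) / sum(A^k/k!, k=0..N) with N=2, A=6.42 = 0.7353

0.7353


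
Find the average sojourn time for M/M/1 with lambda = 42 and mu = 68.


W = 1/(mu - lambda) = 1/(68 - 42) = 0.0385 hours

0.0385 hours


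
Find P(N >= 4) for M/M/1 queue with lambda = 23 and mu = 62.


P(N >= 4) = rho^4 = (23/62)^4 = 0.0189

0.0189


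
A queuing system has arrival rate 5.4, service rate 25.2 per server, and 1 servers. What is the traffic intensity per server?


rho = lambda / (c * mu) = 5.4 / (1 * 25.2) = 0.2143

0.2143


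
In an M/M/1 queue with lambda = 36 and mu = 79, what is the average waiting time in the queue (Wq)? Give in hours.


rho = 36/79; Wq = rho/(mu - lambda) = 0.0106 hours

0.0106 hours


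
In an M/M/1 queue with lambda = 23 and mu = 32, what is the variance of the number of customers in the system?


rho = 23/32; Var(N) = rho/(1-rho)^2 = 9.09

9.09


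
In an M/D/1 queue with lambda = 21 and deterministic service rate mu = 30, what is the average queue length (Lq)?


M/D/1: Lq = rho^2 / (2*(1-rho)) where rho = 21/30; Lq = 0.82

0.82


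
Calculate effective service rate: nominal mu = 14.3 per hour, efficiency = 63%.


Effective rate = mu * efficiency = 14.3 * 0.63 = 9.01 per hour

9.01 per hour


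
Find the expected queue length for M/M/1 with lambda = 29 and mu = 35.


rho = 29/35; Lq = rho^2/(1-rho) = 4.0

4.0


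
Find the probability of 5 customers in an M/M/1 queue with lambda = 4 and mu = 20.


rho = 4/20; P(n) = (1-rho)*rho^n = (1-4/20)*(4/20)^5 = 0.0003

0.0003


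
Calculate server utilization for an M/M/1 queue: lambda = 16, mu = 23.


rho = lambda/mu = 16/23 = 0.6957

0.6957


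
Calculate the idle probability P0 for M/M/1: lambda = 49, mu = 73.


P0 = 1 - rho = 1 - 49/73 = 0.3288

0.3288


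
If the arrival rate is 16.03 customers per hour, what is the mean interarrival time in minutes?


Mean interarrival time = 60/lambda = 60/16.03 = 3.74 minutes

3.74 minutes


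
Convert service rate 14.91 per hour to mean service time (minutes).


Mean service time = 60/mu = 60/14.91 = 4.02 minutes

4.02 minutes


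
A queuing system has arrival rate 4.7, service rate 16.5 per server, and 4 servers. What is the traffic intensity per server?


rho = lambda / (c * mu) = 4.7 / (4 * 16.5) = 0.0712

0.0712


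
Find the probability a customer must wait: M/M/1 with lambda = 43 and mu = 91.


P(wait) = rho = lambda/mu = 43/91 = 0.4725

0.4725


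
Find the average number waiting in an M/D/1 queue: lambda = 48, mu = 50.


M/D/1: Lq = rho^2 / (2*(1-rho)) where rho = 48/50; Lq = 11.52

11.52


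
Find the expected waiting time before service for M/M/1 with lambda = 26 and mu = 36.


rho = 26/36; Wq = rho/(mu - lambda) = 0.0722 hours

0.0722 hours


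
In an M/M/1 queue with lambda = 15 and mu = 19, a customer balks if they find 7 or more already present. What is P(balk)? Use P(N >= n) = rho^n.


P(N >= 7) = rho^7 = (15/19)^7 = 0.1911

0.1911


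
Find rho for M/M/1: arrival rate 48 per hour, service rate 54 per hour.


rho = lambda/mu = 48/54 = 0.8889

0.8889


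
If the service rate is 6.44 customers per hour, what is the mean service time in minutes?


Mean service time = 60/mu = 60/6.44 = 9.32 minutes

9.32 minutes


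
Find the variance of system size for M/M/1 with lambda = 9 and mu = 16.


rho = 9/16; Var(N) = rho/(1-rho)^2 = 2.94

2.94


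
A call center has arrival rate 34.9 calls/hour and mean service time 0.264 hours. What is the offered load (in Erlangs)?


Offered load a = lambda * E[S] = 34.9 * 0.264 = 9.21 Erlangs

9.21 Erlangs


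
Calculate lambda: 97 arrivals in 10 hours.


lambda = total arrivals / time = 97 / 10 = 9.7 per hour

9.7 per hour


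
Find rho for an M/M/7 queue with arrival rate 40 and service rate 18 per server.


rho = lambda/(c*mu) = 40/(7*18) = 0.3175

0.3175


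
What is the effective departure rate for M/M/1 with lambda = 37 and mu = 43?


For a stable queue (lambda < mu), throughput = lambda = 37 per hour

37 per hour


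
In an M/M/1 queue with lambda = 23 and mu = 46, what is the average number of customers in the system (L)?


rho = 23/46; L = rho/(1-rho) = 1.0

1.0


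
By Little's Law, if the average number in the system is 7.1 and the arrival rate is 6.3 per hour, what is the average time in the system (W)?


W = L / lambda = 7.1 / 6.3 = 1.127 hours

1.127 hours


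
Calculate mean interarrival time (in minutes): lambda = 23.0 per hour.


Mean interarrival time = 60/lambda = 60/23.0 = 2.61 minutes

2.61 minutes


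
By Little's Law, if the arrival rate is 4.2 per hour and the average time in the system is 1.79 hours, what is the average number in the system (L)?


L = lambda * W = 4.2 * 1.79 = 7.52

7.52


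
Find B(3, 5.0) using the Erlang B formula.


B(N,A) = (A^N/N!) / sum(A^k/k!, k=0..N) with N=3, A=5.0 = 0.5297

0.5297


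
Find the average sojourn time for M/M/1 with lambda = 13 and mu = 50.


W = 1/(mu - lambda) = 1/(50 - 13) = 0.027 hours

0.027 hours


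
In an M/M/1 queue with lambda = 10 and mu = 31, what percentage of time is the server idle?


Idle fraction = (1 - rho) * 100 = (1 - 10/31) * 100 = 67.7%

67.7%


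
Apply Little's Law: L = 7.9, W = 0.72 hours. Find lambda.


lambda = L / W = 7.9 / 0.72 = 10.97 per hour

10.97 per hour


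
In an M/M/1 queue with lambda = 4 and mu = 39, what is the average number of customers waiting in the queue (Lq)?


rho = 4/39; Lq = rho^2/(1-rho) = 0.01

0.01


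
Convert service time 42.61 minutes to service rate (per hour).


mu = 60 / avg_service_time = 60 / 42.61 = 1.41 per hour

1.41 per hour


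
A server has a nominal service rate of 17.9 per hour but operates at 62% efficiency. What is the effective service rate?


Effective rate = mu * efficiency = 17.9 * 0.62 = 11.1 per hour

11.1 per hour


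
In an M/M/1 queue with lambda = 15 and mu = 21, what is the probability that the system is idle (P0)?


P0 = 1 - rho = 1 - 15/21 = 0.2857

0.2857


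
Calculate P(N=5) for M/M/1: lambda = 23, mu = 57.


rho = 23/57; P(n) = (1-rho)*rho^n = (1-23/57)*(23/57)^5 = 0.0064

0.0064


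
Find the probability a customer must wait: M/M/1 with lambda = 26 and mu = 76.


P(wait) = rho = lambda/mu = 26/76 = 0.3421

0.3421


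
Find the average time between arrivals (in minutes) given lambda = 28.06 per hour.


Mean interarrival time = 60/lambda = 60/28.06 = 2.14 minutes

2.14 minutes


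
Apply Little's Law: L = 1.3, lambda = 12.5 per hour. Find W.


W = L / lambda = 1.3 / 12.5 = 0.104 hours

0.104 hours


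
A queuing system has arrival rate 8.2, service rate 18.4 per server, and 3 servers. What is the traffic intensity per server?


rho = lambda / (c * mu) = 8.2 / (3 * 18.4) = 0.1486

0.1486


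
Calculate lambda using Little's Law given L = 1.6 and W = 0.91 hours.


lambda = L / W = 1.6 / 0.91 = 1.76 per hour

1.76 per hour


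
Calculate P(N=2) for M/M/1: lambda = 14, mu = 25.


rho = 14/25; P(n) = (1-rho)*rho^n = (1-14/25)*(14/25)^2 = 0.138

0.138


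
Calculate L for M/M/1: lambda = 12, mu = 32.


rho = 12/32; L = rho/(1-rho) = 0.6

0.6


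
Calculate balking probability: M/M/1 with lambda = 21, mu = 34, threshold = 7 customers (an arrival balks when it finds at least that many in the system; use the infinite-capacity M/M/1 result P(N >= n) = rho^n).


P(N >= 7) = rho^7 = (21/34)^7 = 0.0343

0.0343


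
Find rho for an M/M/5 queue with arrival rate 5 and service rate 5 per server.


rho = lambda/(c*mu) = 5/(5*5) = 0.2

0.2


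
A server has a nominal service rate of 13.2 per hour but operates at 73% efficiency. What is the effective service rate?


Effective rate = mu * efficiency = 13.2 * 0.73 = 9.64 per hour

9.64 per hour


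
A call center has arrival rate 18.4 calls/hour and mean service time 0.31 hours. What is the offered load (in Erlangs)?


Offered load a = lambda * E[S] = 18.4 * 0.31 = 5.7 Erlangs

5.7 Erlangs


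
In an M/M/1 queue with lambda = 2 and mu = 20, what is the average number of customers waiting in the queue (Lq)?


rho = 2/20; Lq = rho^2/(1-rho) = 0.01

0.01


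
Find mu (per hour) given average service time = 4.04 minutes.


mu = 60 / avg_service_time = 60 / 4.04 = 14.85 per hour

14.85 per hour


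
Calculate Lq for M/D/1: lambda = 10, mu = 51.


M/D/1: Lq = rho^2 / (2*(1-rho)) where rho = 10/51; Lq = 0.02

0.02


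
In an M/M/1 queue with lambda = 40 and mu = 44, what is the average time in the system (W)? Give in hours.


W = 1/(mu - lambda) = 1/(44 - 40) = 0.25 hours

0.25 hours


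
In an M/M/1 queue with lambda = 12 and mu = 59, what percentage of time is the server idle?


Idle fraction = (1 - rho) * 100 = (1 - 12/59) * 100 = 79.7%

79.7%


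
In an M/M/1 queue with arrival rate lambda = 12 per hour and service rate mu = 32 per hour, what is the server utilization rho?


rho = lambda/mu = 12/32 = 0.375

0.375


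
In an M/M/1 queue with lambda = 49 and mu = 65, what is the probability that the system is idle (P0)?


P0 = 1 - rho = 1 - 49/65 = 0.2462

0.2462


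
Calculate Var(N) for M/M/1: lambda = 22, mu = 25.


rho = 22/25; Var(N) = rho/(1-rho)^2 = 61.11

61.11


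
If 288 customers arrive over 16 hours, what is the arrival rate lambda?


lambda = total arrivals / time = 288 / 16 = 18.0 per hour

18.0 per hour


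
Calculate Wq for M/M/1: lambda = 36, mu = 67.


rho = 36/67; Wq = rho/(mu - lambda) = 0.0173 hours

0.0173 hours


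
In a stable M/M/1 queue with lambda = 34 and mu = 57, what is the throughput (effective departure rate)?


For a stable queue (lambda < mu), throughput = lambda = 34 per hour

34 per hour


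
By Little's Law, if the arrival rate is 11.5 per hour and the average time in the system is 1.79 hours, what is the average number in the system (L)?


L = lambda * W = 11.5 * 1.79 = 20.59

20.59


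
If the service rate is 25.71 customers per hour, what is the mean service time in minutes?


Mean service time = 60/mu = 60/25.71 = 2.33 minutes

2.33 minutes


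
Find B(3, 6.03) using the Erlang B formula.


B(N,A) = (A^N/N!) / sum(A^k/k!, k=0..N) with N=3, A=6.03 = 0.5918

0.5918


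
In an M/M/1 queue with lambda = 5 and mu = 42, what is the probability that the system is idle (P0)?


P0 = 1 - rho = 1 - 5/42 = 0.881

0.881


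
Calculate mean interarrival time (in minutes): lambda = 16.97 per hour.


Mean interarrival time = 60/lambda = 60/16.97 = 3.54 minutes

3.54 minutes


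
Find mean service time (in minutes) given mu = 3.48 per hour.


Mean service time = 60/mu = 60/3.48 = 17.24 minutes

17.24 minutes


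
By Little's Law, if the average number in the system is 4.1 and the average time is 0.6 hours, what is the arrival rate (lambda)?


lambda = L / W = 4.1 / 0.6 = 6.83 per hour

6.83 per hour


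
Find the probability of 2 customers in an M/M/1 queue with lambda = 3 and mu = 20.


rho = 3/20; P(n) = (1-rho)*rho^n = (1-3/20)*(3/20)^2 = 0.0191

0.0191


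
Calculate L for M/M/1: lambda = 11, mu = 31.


rho = 11/31; L = rho/(1-rho) = 0.55

0.55


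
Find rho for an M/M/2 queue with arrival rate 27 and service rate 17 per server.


rho = lambda/(c*mu) = 27/(2*17) = 0.7941

0.7941


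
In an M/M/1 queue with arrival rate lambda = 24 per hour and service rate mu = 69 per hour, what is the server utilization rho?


rho = lambda/mu = 24/69 = 0.3478

0.3478


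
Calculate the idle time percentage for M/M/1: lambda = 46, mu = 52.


Idle fraction = (1 - rho) * 100 = (1 - 46/52) * 100 = 11.5%

11.5%


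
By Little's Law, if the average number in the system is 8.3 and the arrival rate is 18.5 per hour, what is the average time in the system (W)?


W = L / lambda = 8.3 / 18.5 = 0.4486 hours

0.4486 hours


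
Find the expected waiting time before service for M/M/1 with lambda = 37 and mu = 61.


rho = 37/61; Wq = rho/(mu - lambda) = 0.0253 hours

0.0253 hours


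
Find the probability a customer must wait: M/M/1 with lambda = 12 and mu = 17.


P(wait) = rho = lambda/mu = 12/17 = 0.7059

0.7059


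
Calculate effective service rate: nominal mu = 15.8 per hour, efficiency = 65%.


Effective rate = mu * efficiency = 15.8 * 0.65 = 10.27 per hour

10.27 per hour


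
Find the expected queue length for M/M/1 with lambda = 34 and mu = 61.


rho = 34/61; Lq = rho^2/(1-rho) = 0.7

0.7


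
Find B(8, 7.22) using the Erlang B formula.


B(N,A) = (A^N/N!) / sum(A^k/k!, k=0..N) with N=8, A=7.22 = 0.1915

0.1915


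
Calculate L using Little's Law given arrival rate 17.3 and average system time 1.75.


L = lambda * W = 17.3 * 1.75 = 30.28

30.28


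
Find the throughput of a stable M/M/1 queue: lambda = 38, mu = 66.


For a stable queue (lambda < mu), throughput = lambda = 38 per hour

38 per hour


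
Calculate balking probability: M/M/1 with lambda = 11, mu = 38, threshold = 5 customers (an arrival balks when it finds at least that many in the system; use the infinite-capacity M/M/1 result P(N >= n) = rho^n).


P(N >= 5) = rho^5 = (11/38)^5 = 0.002

0.002


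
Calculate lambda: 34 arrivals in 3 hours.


lambda = total arrivals / time = 34 / 3 = 11.33 per hour

11.33 per hour


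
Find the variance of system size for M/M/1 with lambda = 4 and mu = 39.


rho = 4/39; Var(N) = rho/(1-rho)^2 = 0.13

0.13


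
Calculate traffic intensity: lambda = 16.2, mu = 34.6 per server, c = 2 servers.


rho = lambda / (c * mu) = 16.2 / (2 * 34.6) = 0.2341

0.2341


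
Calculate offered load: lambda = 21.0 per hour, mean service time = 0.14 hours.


Offered load a = lambda * E[S] = 21.0 * 0.14 = 2.94 Erlangs

2.94 Erlangs


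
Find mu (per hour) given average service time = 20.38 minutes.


mu = 60 / avg_service_time = 60 / 20.38 = 2.94 per hour

2.94 per hour


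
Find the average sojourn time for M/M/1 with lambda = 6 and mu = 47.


W = 1/(mu - lambda) = 1/(47 - 6) = 0.0244 hours

0.0244 hours


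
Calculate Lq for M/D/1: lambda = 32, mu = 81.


M/D/1: Lq = rho^2 / (2*(1-rho)) where rho = 32/81; Lq = 0.13

0.13


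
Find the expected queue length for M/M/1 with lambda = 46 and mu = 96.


rho = 46/96; Lq = rho^2/(1-rho) = 0.44

0.44


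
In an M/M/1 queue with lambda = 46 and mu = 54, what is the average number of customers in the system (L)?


rho = 46/54; L = rho/(1-rho) = 5.75

5.75


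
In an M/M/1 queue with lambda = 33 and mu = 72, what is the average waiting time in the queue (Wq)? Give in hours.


rho = 33/72; Wq = rho/(mu - lambda) = 0.0118 hours

0.0118 hours


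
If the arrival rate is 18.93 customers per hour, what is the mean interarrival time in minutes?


Mean interarrival time = 60/lambda = 60/18.93 = 3.17 minutes

3.17 minutes


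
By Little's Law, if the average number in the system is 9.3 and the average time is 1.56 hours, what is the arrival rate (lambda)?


lambda = L / W = 9.3 / 1.56 = 5.96 per hour

5.96 per hour


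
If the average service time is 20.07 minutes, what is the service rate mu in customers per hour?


mu = 60 / avg_service_time = 60 / 20.07 = 2.99 per hour

2.99 per hour


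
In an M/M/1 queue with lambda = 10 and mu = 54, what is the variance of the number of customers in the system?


rho = 10/54; Var(N) = rho/(1-rho)^2 = 0.28

0.28


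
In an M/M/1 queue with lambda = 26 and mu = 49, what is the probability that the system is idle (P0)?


P0 = 1 - rho = 1 - 26/49 = 0.4694

0.4694


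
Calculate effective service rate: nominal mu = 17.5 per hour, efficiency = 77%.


Effective rate = mu * efficiency = 17.5 * 0.77 = 13.48 per hour

13.48 per hour


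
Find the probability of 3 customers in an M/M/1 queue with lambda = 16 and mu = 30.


rho = 16/30; P(n) = (1-rho)*rho^n = (1-16/30)*(16/30)^3 = 0.0708

0.0708


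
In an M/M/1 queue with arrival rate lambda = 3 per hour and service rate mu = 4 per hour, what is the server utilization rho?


rho = lambda/mu = 3/4 = 0.75

0.75


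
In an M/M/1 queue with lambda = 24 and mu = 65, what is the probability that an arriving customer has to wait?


P(wait) = rho = lambda/mu = 24/65 = 0.3692

0.3692


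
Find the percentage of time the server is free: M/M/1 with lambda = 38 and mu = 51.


Idle fraction = (1 - rho) * 100 = (1 - 38/51) * 100 = 25.5%

25.5%


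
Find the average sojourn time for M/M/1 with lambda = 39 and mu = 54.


W = 1/(mu - lambda) = 1/(54 - 39) = 0.0667 hours

0.0667 hours


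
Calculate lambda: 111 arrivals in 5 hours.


lambda = total arrivals / time = 111 / 5 = 22.2 per hour

22.2 per hour


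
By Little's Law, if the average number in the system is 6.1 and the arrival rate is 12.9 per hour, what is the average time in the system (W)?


W = L / lambda = 6.1 / 12.9 = 0.4729 hours

0.4729 hours


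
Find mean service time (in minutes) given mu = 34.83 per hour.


Mean service time = 60/mu = 60/34.83 = 1.72 minutes

1.72 minutes


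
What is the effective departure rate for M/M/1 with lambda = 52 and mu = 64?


For a stable queue (lambda < mu), throughput = lambda = 52 per hour

52 per hour


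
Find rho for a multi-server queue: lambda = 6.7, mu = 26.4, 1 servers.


rho = lambda / (c * mu) = 6.7 / (1 * 26.4) = 0.2538

0.2538


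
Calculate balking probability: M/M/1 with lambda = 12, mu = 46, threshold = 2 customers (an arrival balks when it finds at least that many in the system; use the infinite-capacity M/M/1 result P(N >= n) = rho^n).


P(N >= 2) = rho^2 = (12/46)^2 = 0.0681

0.0681


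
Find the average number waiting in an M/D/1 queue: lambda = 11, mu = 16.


M/D/1: Lq = rho^2 / (2*(1-rho)) where rho = 11/16; Lq = 0.76

0.76


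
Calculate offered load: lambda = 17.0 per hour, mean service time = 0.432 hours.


Offered load a = lambda * E[S] = 17.0 * 0.432 = 7.34 Erlangs

7.34 Erlangs


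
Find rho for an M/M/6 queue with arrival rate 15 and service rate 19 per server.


rho = lambda/(c*mu) = 15/(6*19) = 0.1316

0.1316


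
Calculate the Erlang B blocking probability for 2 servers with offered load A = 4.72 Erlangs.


B(N,A) = (A^N/N!) / sum(A^k/k!, k=0..N) with N=2, A=4.72 = 0.6607

0.6607


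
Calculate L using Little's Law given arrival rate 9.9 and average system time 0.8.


L = lambda * W = 9.9 * 0.8 = 7.92

7.92


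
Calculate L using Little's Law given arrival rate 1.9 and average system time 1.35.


L = lambda * W = 1.9 * 1.35 = 2.57

2.57


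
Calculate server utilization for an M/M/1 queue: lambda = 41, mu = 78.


rho = lambda/mu = 41/78 = 0.5256

0.5256


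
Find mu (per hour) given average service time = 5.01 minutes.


mu = 60 / avg_service_time = 60 / 5.01 = 11.98 per hour

11.98 per hour


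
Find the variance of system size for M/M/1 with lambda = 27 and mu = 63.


rho = 27/63; Var(N) = rho/(1-rho)^2 = 1.31

1.31


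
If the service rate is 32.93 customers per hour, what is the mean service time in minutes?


Mean service time = 60/mu = 60/32.93 = 1.82 minutes

1.82 minutes


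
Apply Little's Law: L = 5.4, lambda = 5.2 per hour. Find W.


W = L / lambda = 5.4 / 5.2 = 1.0385 hours

1.0385 hours


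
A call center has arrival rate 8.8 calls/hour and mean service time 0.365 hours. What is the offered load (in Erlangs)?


Offered load a = lambda * E[S] = 8.8 * 0.365 = 3.21 Erlangs

3.21 Erlangs


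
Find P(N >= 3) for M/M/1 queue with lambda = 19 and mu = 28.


P(N >= 3) = rho^3 = (19/28)^3 = 0.3125

0.3125


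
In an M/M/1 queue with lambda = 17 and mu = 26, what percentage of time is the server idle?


Idle fraction = (1 - rho) * 100 = (1 - 17/26) * 100 = 34.6%

34.6%


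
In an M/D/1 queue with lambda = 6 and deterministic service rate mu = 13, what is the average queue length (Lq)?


M/D/1: Lq = rho^2 / (2*(1-rho)) where rho = 6/13; Lq = 0.2

0.2


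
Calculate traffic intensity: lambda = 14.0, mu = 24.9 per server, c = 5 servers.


rho = lambda / (c * mu) = 14.0 / (5 * 24.9) = 0.1124

0.1124


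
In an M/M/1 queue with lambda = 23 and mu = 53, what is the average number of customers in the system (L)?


rho = 23/53; L = rho/(1-rho) = 0.77

0.77


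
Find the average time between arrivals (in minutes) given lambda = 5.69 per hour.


Mean interarrival time = 60/lambda = 60/5.69 = 10.54 minutes

10.54 minutes


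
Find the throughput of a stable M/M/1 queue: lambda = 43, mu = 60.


For a stable queue (lambda < mu), throughput = lambda = 43 per hour

43 per hour


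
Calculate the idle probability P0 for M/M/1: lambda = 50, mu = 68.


P0 = 1 - rho = 1 - 50/68 = 0.2647

0.2647


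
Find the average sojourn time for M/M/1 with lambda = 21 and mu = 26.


W = 1/(mu - lambda) = 1/(26 - 21) = 0.2 hours

0.2 hours


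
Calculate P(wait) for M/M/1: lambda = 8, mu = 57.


P(wait) = rho = lambda/mu = 8/57 = 0.1404

0.1404


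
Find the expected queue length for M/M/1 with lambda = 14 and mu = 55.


rho = 14/55; Lq = rho^2/(1-rho) = 0.09

0.09


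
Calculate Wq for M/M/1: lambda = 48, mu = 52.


rho = 48/52; Wq = rho/(mu - lambda) = 0.2308 hours

0.2308 hours


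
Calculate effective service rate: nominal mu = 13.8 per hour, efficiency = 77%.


Effective rate = mu * efficiency = 13.8 * 0.77 = 10.63 per hour

10.63 per hour


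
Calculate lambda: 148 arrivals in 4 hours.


lambda = total arrivals / time = 148 / 4 = 37.0 per hour

37.0 per hour


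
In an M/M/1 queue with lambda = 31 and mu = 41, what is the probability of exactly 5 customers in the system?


rho = 31/41; P(n) = (1-rho)*rho^n = (1-31/41)*(31/41)^5 = 0.0603

0.0603


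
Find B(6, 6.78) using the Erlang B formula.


B(N,A) = (A^N/N!) / sum(A^k/k!, k=0..N) with N=6, A=6.78 = 0.3174

0.3174


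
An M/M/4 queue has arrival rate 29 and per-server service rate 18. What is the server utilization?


rho = lambda/(c*mu) = 29/(4*18) = 0.4028

0.4028


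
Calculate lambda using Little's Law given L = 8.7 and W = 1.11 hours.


lambda = L / W = 8.7 / 1.11 = 7.84 per hour

7.84 per hour


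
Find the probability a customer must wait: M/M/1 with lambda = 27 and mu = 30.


P(wait) = rho = lambda/mu = 27/30 = 0.9

0.9


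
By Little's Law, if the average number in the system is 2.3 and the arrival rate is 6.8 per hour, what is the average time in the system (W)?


W = L / lambda = 2.3 / 6.8 = 0.3382 hours

0.3382 hours


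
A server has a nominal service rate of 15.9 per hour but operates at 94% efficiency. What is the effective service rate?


Effective rate = mu * efficiency = 15.9 * 0.94 = 14.95 per hour

14.95 per hour


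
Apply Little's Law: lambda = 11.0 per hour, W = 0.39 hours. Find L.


L = lambda * W = 11.0 * 0.39 = 4.29

4.29


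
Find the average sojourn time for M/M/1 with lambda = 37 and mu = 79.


W = 1/(mu - lambda) = 1/(79 - 37) = 0.0238 hours

0.0238 hours


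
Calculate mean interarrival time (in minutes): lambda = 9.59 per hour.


Mean interarrival time = 60/lambda = 60/9.59 = 6.26 minutes

6.26 minutes


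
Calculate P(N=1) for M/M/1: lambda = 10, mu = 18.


rho = 10/18; P(n) = (1-rho)*rho^n = (1-10/18)*(10/18)^1 = 0.2469

0.2469


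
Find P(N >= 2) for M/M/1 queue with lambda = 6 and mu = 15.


P(N >= 2) = rho^2 = (6/15)^2 = 0.16

0.16


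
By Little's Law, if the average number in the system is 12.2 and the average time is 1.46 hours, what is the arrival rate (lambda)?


lambda = L / W = 12.2 / 1.46 = 8.36 per hour

8.36 per hour


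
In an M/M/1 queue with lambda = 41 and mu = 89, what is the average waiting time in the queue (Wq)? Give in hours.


rho = 41/89; Wq = rho/(mu - lambda) = 0.0096 hours

0.0096 hours


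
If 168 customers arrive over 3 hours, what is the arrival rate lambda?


lambda = total arrivals / time = 168 / 3 = 56.0 per hour

56.0 per hour


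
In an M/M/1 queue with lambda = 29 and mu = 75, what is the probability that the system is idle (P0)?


P0 = 1 - rho = 1 - 29/75 = 0.6133

0.6133


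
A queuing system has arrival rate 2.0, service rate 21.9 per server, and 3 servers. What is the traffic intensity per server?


rho = lambda / (c * mu) = 2.0 / (3 * 21.9) = 0.0304

0.0304


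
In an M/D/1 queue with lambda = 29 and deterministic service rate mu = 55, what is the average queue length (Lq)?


M/D/1: Lq = rho^2 / (2*(1-rho)) where rho = 29/55; Lq = 0.29

0.29


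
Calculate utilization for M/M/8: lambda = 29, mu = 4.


rho = lambda/(c*mu) = 29/(8*4) = 0.9063

0.9063


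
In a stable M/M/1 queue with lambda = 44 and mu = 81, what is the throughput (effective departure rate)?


For a stable queue (lambda < mu), throughput = lambda = 44 per hour

44 per hour


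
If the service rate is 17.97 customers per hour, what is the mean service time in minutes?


Mean service time = 60/mu = 60/17.97 = 3.34 minutes

3.34 minutes


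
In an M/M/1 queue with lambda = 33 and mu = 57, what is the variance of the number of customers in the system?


rho = 33/57; Var(N) = rho/(1-rho)^2 = 3.27

3.27


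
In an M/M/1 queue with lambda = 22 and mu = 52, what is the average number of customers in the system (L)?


rho = 22/52; L = rho/(1-rho) = 0.73

0.73


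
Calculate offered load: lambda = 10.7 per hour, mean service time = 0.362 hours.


Offered load a = lambda * E[S] = 10.7 * 0.362 = 3.87 Erlangs

3.87 Erlangs


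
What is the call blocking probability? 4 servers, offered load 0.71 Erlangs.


B(N,A) = (A^N/N!) / sum(A^k/k!, k=0..N) with N=4, A=0.71 = 0.0052

0.0052


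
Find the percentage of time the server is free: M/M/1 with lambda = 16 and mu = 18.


Idle fraction = (1 - rho) * 100 = (1 - 16/18) * 100 = 11.1%

11.1%


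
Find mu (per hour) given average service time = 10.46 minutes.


mu = 60 / avg_service_time = 60 / 10.46 = 5.74 per hour

5.74 per hour


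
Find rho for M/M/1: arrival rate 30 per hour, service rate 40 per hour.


rho = lambda/mu = 30/40 = 0.75

0.75


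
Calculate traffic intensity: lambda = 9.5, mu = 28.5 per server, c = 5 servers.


rho = lambda / (c * mu) = 9.5 / (5 * 28.5) = 0.0667

0.0667


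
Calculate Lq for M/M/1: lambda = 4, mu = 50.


rho = 4/50; Lq = rho^2/(1-rho) = 0.01

0.01


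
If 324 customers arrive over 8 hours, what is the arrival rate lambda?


lambda = total arrivals / time = 324 / 8 = 40.5 per hour

40.5 per hour


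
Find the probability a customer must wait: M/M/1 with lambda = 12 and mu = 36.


P(wait) = rho = lambda/mu = 12/36 = 0.3333

0.3333


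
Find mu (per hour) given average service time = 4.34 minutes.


mu = 60 / avg_service_time = 60 / 4.34 = 13.82 per hour

13.82 per hour


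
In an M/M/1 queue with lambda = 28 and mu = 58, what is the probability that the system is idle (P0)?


P0 = 1 - rho = 1 - 28/58 = 0.5172

0.5172


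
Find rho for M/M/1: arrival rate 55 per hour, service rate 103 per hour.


rho = lambda/mu = 55/103 = 0.534

0.534


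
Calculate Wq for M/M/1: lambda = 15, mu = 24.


rho = 15/24; Wq = rho/(mu - lambda) = 0.0694 hours

0.0694 hours


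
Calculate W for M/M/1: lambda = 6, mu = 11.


W = 1/(mu - lambda) = 1/(11 - 6) = 0.2 hours

0.2 hours


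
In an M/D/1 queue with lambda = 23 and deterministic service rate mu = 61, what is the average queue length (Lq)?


M/D/1: Lq = rho^2 / (2*(1-rho)) where rho = 23/61; Lq = 0.11

0.11


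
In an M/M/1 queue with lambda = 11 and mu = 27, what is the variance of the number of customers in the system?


rho = 11/27; Var(N) = rho/(1-rho)^2 = 1.16

1.16


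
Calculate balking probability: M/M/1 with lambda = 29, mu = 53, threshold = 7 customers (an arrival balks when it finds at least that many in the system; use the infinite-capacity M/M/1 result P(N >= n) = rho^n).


P(N >= 7) = rho^7 = (29/53)^7 = 0.0147

0.0147


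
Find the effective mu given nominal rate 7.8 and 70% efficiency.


Effective rate = mu * efficiency = 7.8 * 0.7 = 5.46 per hour

5.46 per hour


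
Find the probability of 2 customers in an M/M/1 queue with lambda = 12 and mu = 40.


rho = 12/40; P(n) = (1-rho)*rho^n = (1-12/40)*(12/40)^2 = 0.063

0.063


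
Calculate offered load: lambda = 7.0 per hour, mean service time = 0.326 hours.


Offered load a = lambda * E[S] = 7.0 * 0.326 = 2.28 Erlangs

2.28 Erlangs


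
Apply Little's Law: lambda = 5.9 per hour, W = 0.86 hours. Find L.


L = lambda * W = 5.9 * 0.86 = 5.07

5.07


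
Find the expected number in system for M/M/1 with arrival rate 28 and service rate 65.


rho = 28/65; L = rho/(1-rho) = 0.76

0.76


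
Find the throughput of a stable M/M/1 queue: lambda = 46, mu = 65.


For a stable queue (lambda < mu), throughput = lambda = 46 per hour

46 per hour


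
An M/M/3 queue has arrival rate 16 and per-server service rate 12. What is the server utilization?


rho = lambda/(c*mu) = 16/(3*12) = 0.4444

0.4444


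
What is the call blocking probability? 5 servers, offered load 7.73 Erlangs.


B(N,A) = (A^N/N!) / sum(A^k/k!, k=0..N) with N=5, A=7.73 = 0.4652

0.4652


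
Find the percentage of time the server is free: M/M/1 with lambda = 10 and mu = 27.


Idle fraction = (1 - rho) * 100 = (1 - 10/27) * 100 = 63.0%

63.0%


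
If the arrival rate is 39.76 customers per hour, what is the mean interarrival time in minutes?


Mean interarrival time = 60/lambda = 60/39.76 = 1.51 minutes

1.51 minutes


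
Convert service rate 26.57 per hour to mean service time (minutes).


Mean service time = 60/mu = 60/26.57 = 2.26 minutes

2.26 minutes


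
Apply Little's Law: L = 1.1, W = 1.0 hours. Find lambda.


lambda = L / W = 1.1 / 1.0 = 1.1 per hour

1.1 per hour


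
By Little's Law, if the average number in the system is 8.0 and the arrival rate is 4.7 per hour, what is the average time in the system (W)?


W = L / lambda = 8.0 / 4.7 = 1.7021 hours

1.7021 hours


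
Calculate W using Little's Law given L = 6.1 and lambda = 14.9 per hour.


W = L / lambda = 6.1 / 14.9 = 0.4094 hours

0.4094 hours


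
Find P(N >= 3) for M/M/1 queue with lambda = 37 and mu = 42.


P(N >= 3) = rho^3 = (37/42)^3 = 0.6837

0.6837


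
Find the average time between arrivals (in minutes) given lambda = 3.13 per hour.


Mean interarrival time = 60/lambda = 60/3.13 = 19.17 minutes

19.17 minutes


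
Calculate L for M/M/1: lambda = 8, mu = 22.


rho = 8/22; L = rho/(1-rho) = 0.57

0.57


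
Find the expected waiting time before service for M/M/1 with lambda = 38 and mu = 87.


rho = 38/87; Wq = rho/(mu - lambda) = 0.0089 hours

0.0089 hours


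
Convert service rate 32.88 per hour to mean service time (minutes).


Mean service time = 60/mu = 60/32.88 = 1.82 minutes

1.82 minutes


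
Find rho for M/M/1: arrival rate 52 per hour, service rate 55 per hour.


rho = lambda/mu = 52/55 = 0.9455

0.9455


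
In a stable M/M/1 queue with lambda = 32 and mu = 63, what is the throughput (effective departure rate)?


For a stable queue (lambda < mu), throughput = lambda = 32 per hour

32 per hour


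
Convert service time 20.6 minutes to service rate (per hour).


mu = 60 / avg_service_time = 60 / 20.6 = 2.91 per hour

2.91 per hour


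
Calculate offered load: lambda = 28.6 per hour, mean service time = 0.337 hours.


Offered load a = lambda * E[S] = 28.6 * 0.337 = 9.64 Erlangs

9.64 Erlangs


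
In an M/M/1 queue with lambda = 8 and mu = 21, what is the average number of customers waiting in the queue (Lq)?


rho = 8/21; Lq = rho^2/(1-rho) = 0.23

0.23


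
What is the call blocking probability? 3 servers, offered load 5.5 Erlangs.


B(N,A) = (A^N/N!) / sum(A^k/k!, k=0..N) with N=3, A=5.5 = 0.5618

0.5618


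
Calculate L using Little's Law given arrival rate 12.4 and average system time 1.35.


L = lambda * W = 12.4 * 1.35 = 16.74

16.74


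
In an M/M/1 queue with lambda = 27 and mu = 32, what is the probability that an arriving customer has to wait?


P(wait) = rho = lambda/mu = 27/32 = 0.8438

0.8438


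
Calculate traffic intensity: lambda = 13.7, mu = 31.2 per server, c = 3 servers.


rho = lambda / (c * mu) = 13.7 / (3 * 31.2) = 0.1464

0.1464


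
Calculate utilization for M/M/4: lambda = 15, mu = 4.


rho = lambda/(c*mu) = 15/(4*4) = 0.9375

0.9375


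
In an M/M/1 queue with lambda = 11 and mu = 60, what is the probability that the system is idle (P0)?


P0 = 1 - rho = 1 - 11/60 = 0.8167

0.8167


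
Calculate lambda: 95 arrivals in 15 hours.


lambda = total arrivals / time = 95 / 15 = 6.33 per hour

6.33 per hour


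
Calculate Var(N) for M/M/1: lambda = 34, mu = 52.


rho = 34/52; Var(N) = rho/(1-rho)^2 = 5.46

5.46


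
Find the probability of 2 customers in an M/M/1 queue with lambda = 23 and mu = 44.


rho = 23/44; P(n) = (1-rho)*rho^n = (1-23/44)*(23/44)^2 = 0.1304

0.1304


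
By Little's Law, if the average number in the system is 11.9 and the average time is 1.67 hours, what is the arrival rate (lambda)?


lambda = L / W = 11.9 / 1.67 = 7.13 per hour

7.13 per hour


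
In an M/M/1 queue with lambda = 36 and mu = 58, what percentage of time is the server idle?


Idle fraction = (1 - rho) * 100 = (1 - 36/58) * 100 = 37.9%

37.9%


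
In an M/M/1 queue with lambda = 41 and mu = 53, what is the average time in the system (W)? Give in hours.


W = 1/(mu - lambda) = 1/(53 - 41) = 0.0833 hours

0.0833 hours


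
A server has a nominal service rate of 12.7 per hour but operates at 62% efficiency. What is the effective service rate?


Effective rate = mu * efficiency = 12.7 * 0.62 = 7.87 per hour

7.87 per hour


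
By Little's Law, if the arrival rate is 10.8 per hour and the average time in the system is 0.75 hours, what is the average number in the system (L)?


L = lambda * W = 10.8 * 0.75 = 8.1

8.1


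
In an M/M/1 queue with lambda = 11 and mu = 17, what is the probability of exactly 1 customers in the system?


rho = 11/17; P(n) = (1-rho)*rho^n = (1-11/17)*(11/17)^1 = 0.2284

0.2284


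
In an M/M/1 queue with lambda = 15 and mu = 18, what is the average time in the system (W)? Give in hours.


W = 1/(mu - lambda) = 1/(18 - 15) = 0.3333 hours

0.3333 hours


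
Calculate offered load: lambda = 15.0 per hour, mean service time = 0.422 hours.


Offered load a = lambda * E[S] = 15.0 * 0.422 = 6.33 Erlangs

6.33 Erlangs
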